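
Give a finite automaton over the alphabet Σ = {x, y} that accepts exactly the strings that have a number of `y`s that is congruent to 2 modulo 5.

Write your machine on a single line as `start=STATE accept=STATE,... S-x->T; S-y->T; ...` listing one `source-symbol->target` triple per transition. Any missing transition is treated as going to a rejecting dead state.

start=q0; accept=q2; q0-x->q0; q0-y->q1; q1-x->q1; q1-y->q2; q2-x->q2; q2-y->q3; q3-x->q3; q3-y->q4; q4-x->q4; q4-y->q0

The only thing that matters is how many `y`s have appeared, reduced mod 5. Use one state per residue: q0 for 0, …, q4 for 4. Reading `y` moves to the next residue; anything else stays put. q2 is accepting.
5 states suffice.
        x   y  
>  q0   q0  q1 
   q1   q1  q2 
 * q2   q2  q3 
   q3   q3  q4 
   q4   q4  q0 
(> = start, * = accepting)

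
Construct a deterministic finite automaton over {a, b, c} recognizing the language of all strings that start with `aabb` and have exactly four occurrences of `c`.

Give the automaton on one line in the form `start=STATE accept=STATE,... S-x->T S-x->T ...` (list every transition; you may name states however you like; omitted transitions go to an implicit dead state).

Run two small machines in parallel and take their product. The first has 6 states tracking whether the input so far still matches the prefix `aabb`; the second has 6 states tracking the count of `c`s, saturating at 5. A product state is a pair (one from each), accepting exactly when both do.
A 16-state machine:
          a    b    c  
>  S0     S1   S2   S3 
   S1     S4   S2   S3 
   S2     S2   S2   S3 
   S3     S3   S3   S5 
   S4     S2   S6   S3 
   S5     S5   S5   S7 
   S6     S2   S8   S3 
   S7     S7   S7   S9 
   S8     S8   S8  S10 
   S9     S9   S9  S11 
   S10   S10  S10  S12 
   S11   S11  S11  S11 
   S12   S12  S12  S13 
   S13   S13  S13  S14 
 * S14   S14  S14  S15 
   S15   S15  S15  S15 
(> = start, * = accepting)

start=S0 accept=S14 S0-a->S1 S0-b->S2 S0-c->S3 S1-a->S4 S1-b->S2 S1-c->S3 S2-a->S2 S2-b->S2 S2-c->S3 S3-a->S3 S3-b->S3 S3-c->S5 S4-a->S2 S4-b->S6 S4-c->S3 S5-a->S5 S5-b->S5 S5-c->S7 S6-a->S2 S6-b->S8 S6-c->S3 S7-a->S7 S7-b->S7 S7-c->S9 S8-a->S8 S8-b->S8 S8-c->S10 S9-a->S9 S9-b->S9 S9-c->S11 S10-a->S10 S10-b->S10 S10-c->S12 S11-a->S11 S11-b->S11 S11-c->S11 S12-a->S12 S12-b->S12 S12-c->S13 S13-a->S13 S13-b->S13 S13-c->S14 S14-a->S14 S14-b->S14 S14-c->S15 S15-a->S15 S15-b->S15 S15-c->S15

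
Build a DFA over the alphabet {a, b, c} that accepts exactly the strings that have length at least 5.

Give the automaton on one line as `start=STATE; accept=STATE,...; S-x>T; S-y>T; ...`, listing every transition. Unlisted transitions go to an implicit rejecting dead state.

start=q0; accept=q5,q6; q0-a>q1; q0-b>q1; q0-c>q1; q1-a>q2; q1-b>q2; q1-c>q2; q2-a>q3; q2-b>q3; q2-c>q3; q3-a>q4; q3-b>q4; q3-c>q4; q4-a>q5; q4-b>q5; q4-c>q5; q5-a>q6; q5-b>q6; q5-c>q6; q6-a>q6; q6-b>q6; q6-c>q6

Count input length up to 6: every symbol moves from q0 toward q6, which means 'more than 5' and absorbs. Accept from {q5, q6}.
A 7-state machine:
        a   b   c  
>  q0   q1  q1  q1 
   q1   q2  q2  q2 
   q2   q3  q3  q3 
   q3   q4  q4  q4 
   q4   q5  q5  q5 
 * q5   q6  q6  q6 
 * q6   q6  q6  q6 
(> = start, * = accepting)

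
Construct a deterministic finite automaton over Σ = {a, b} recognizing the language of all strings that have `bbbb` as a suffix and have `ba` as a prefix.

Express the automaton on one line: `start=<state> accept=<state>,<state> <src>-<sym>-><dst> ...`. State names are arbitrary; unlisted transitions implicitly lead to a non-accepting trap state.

start=q0 accept=q11 q0-a->q1 q0-b->q2 q1-a->q1 q1-b->q3 q2-a->q4 q2-b->q5 q3-a->q1 q3-b->q5 q4-a->q4 q4-b->q6 q5-a->q1 q5-b->q7 q6-a->q4 q6-b->q8 q7-a->q1 q7-b->q9 q8-a->q4 q8-b->q10 q9-a->q1 q9-b->q9 q10-a->q4 q10-b->q11 q11-a->q4 q11-b->q11

Run two small machines in parallel and take their product. The first has 5 states tracking how much of the suffix `bbbb` has currently been matched; the second has 4 states tracking whether the input so far still matches the prefix `ba`. A product state is a pair (one from each), accepting exactly when both do.
          a    b  
>  q0     q1   q2 
   q1     q1   q3 
   q2     q4   q5 
   q3     q1   q5 
   q4     q4   q6 
   q5     q1   q7 
   q6     q4   q8 
   q7     q1   q9 
   q8     q4  q10 
   q9     q1   q9 
   q10    q4  q11 
 * q11    q4  q11 
(> = start, * = accepting)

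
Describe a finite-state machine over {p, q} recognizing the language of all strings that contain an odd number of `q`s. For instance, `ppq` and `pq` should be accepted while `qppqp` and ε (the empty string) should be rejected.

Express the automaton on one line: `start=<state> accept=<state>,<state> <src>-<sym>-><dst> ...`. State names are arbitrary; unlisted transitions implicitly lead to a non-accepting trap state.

The only thing that matters is how many `q`s have appeared, reduced mod 2. Use one state per residue: S0 for 0, …, S1 for 1. Reading `q` moves to the next residue; anything else stays put. S1 is accepting.
With 2 states:
        p   q  
>  S0   S0  S1 
 * S1   S1  S0 
(> = start, * = accepting)

start=S0 accept=S1 S0-p->S0 S0-q->S1 S1-p->S1 S1-q->S0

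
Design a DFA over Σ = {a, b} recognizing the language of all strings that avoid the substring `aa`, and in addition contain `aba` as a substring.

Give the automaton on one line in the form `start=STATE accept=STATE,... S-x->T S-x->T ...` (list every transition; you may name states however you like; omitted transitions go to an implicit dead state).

Build one automaton per condition and run them in lockstep. The first has 3 states tracking partial matches of the forbidden pattern `aa`; the second has 4 states tracking whether and how much of `aba` has been seen. A product state is a pair (one from each), accepting exactly when both do.
A 9-state machine:
        a   b  
>  s0   s1  s0 
   s1   s2  s3 
   s2   s2  s4 
   s3   s5  s0 
   s4   s6  s7 
 * s5   s6  s8 
   s6   s6  s6 
   s7   s2  s7 
 * s8   s5  s8 
(> = start, * = accepting)

start=s0 accept=s5,s8 s0-a->s1 s0-b->s0 s1-a->s2 s1-b->s3 s2-a->s2 s2-b->s4 s3-a->s5 s3-b->s0 s4-a->s6 s4-b->s7 s5-a->s6 s5-b->s8 s6-a->s6 s6-b->s6 s7-a->s2 s7-b->s7 s8-a->s5 s8-b->s8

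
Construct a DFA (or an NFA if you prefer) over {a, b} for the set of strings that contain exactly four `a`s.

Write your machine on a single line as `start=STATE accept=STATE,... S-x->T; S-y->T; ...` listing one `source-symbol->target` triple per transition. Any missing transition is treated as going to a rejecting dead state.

Only the number of `a`s matters, and only up to 5. Make a chain q0 → q1 → q2 → q3 → q4 → q5 advanced by each `a` (with q5 absorbing); every other symbol self-loops. The accepting set is {q4}.
With 6 states:
        a   b  
>  q0   q1  q0 
   q1   q2  q1 
   q2   q3  q2 
   q3   q4  q3 
 * q4   q5  q4 
   q5   q5  q5 
(> = start, * = accepting)

start=q0; accept=q4; q0-a->q1; q0-b->q0; q1-a->q2; q1-b->q1; q2-a->q3; q2-b->q2; q3-a->q4; q3-b->q3; q4-a->q5; q4-b->q4; q5-a->q5; q5-b->q5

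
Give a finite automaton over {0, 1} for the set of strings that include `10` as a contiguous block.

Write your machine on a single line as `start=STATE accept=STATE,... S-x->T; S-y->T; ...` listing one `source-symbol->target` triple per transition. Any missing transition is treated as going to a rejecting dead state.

Track how much of `10` has been matched so far: state A is no progress, C is the absorbing accept state reached once `10` has occurred. Intermediate states record partial matches; on a mismatch, fall back to the longest reusable overlap.
A 3-state machine:
       0  1 
>  A   A  B 
   B   C  B 
 * C   C  C 
(> = start, * = accepting)

start=A; accept=C; A-0->A; A-1->B; B-0->C; B-1->B; C-0->C; C-1->C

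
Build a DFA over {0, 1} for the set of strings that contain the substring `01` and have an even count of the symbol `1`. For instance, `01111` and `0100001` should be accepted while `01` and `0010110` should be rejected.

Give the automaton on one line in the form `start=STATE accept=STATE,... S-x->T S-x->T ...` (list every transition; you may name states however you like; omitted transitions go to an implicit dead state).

start=S0 accept=S4 S0-0->S1 S0-1->S2 S1-0->S1 S1-1->S3 S2-0->S3 S2-1->S0 S3-0->S3 S3-1->S4 S4-0->S4 S4-1->S3

Run two small machines in parallel and take their product. One (3 states) tracks whether and how much of `01` has been seen; the other (2 states) tracks the count of `1`s modulo 2. Each combined state is a pair, one component from each; accept when both components accept. After merging equivalent states the machine shrinks.
5 states suffice.
        0   1  
>  S0   S1  S2 
   S1   S1  S3 
   S2   S3  S0 
   S3   S3  S4 
 * S4   S4  S3 
(> = start, * = accepting)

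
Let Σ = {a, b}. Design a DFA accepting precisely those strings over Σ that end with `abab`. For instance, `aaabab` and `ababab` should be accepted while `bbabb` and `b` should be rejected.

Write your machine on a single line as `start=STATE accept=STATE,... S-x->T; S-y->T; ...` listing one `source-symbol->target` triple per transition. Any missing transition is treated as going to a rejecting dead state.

start=s0; accept=s4; s0-a->s1; s0-b->s0; s1-a->s1; s1-b->s2; s2-a->s3; s2-b->s0; s3-a->s1; s3-b->s4; s4-a->s3; s4-b->s0

Remember how much of `abab` the current input suffix matches. State s0 means no match yet; s1 means the last symbol is `a`; s2 means the last 2 symbols are `ab`; s3 means the last 3 symbols are `aba`; s4 means the last 4 symbols are `abab`. Only s4 accepts. On a mismatch, fall back to the longest proper suffix that is still a prefix of `abab`.
        a   b  
>  s0   s1  s0 
   s1   s1  s2 
   s2   s3  s0 
   s3   s1  s4 
 * s4   s3  s0 
(> = start, * = accepting)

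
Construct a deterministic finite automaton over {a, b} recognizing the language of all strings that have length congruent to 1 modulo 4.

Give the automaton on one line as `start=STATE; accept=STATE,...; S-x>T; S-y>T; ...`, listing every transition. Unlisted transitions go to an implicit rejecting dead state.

Only the length mod 4 matters, so use a 4-cycle: from any state, every input symbol moves to the next state, wrapping S3 back to S0. Mark S1 accepting.
        a   b  
>  S0   S1  S1 
 * S1   S2  S2 
   S2   S3  S3 
   S3   S0  S0 
(> = start, * = accepting)

start=S0; accept=S1; S0-a>S1; S0-b>S1; S1-a>S2; S1-b>S2; S2-a>S3; S2-b>S3; S3-a>S0; S3-b>S0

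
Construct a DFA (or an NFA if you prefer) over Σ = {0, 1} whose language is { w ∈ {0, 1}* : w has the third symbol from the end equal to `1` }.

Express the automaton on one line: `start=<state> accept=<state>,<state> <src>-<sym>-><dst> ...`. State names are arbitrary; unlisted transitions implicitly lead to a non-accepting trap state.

Because acceptance depends on a position counted from the end, the machine has to buffer the most recent 3 symbols. Make each state the string of the last up-to-3 symbols read; on input `x` shift the window left and append `x`. Accept when the buffered window has length 3 and begins with `1`.
A 15-state machine:
          0    1  
>  q0     q1   q2 
   q1     q3   q4 
   q2     q5   q6 
   q3     q7   q8 
   q4     q9  q10 
   q5    q11  q12 
   q6    q13  q14 
   q7     q7   q8 
   q8     q9  q10 
   q9    q11  q12 
   q10   q13  q14 
 * q11    q7   q8 
 * q12    q9  q10 
 * q13   q11  q12 
 * q14   q13  q14 
(> = start, * = accepting)

start=q0 accept=q11,q12,q13,q14 q0-0->q1 q0-1->q2 q1-0->q3 q1-1->q4 q2-0->q5 q2-1->q6 q3-0->q7 q3-1->q8 q4-0->q9 q4-1->q10 q5-0->q11 q5-1->q12 q6-0->q13 q6-1->q14 q7-0->q7 q7-1->q8 q8-0->q9 q8-1->q10 q9-0->q11 q9-1->q12 q10-0->q13 q10-1->q14 q11-0->q7 q11-1->q8 q12-0->q9 q12-1->q10 q13-0->q11 q13-1->q12 q14-0->q13 q14-1->q14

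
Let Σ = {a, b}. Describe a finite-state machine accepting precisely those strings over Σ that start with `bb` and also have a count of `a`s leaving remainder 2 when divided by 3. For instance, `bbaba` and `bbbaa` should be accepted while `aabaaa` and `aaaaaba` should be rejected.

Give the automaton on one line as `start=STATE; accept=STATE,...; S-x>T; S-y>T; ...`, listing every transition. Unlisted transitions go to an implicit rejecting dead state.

Build one automaton per condition and run them in lockstep. The first has 4 states tracking whether the input so far still matches the prefix `bb`; the second has 3 states tracking the count of `a`s modulo 3. A product state is a pair (one from each), accepting exactly when both do. Equivalent product states are then merged.
        a   b  
>  q0   q1  q2 
   q1   q1  q1 
   q2   q1  q3 
   q3   q4  q3 
   q4   q5  q4 
 * q5   q3  q5 
(> = start, * = accepting)

start=q0; accept=q5; q0-a>q1; q0-b>q2; q1-a>q1; q1-b>q1; q2-a>q1; q2-b>q3; q3-a>q4; q3-b>q3; q4-a>q5; q4-b>q4; q5-a>q3; q5-b>q5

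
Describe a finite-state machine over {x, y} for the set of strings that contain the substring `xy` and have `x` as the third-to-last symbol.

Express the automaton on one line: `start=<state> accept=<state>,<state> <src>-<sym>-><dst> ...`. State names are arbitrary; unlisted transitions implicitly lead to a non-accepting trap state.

Handle the two conditions separately and then intersect. The first has 3 states tracking whether and how much of `xy` has been seen; the second has 15 states tracking the last 3 symbols read. A product state is a pair (one from each), accepting exactly when both do. Minimizing collapses redundant product states.
With 11 states:
          x    y  
>  q0     q1   q0 
   q1     q2   q3 
   q2     q2   q4 
   q3     q5   q6 
 * q4     q5   q6 
 * q5     q7   q3 
 * q6     q8   q9 
   q7    q10   q4 
   q8     q7   q3 
   q9     q8   q9 
 * q10   q10   q4 
(> = start, * = accepting)

start=q0 accept=q4,q5,q6,q10 q0-x->q1 q0-y->q0 q1-x->q2 q1-y->q3 q2-x->q2 q2-y->q4 q3-x->q5 q3-y->q6 q4-x->q5 q4-y->q6 q5-x->q7 q5-y->q3 q6-x->q8 q6-y->q9 q7-x->q10 q7-y->q4 q8-x->q7 q8-y->q3 q9-x->q8 q9-y->q9 q10-x->q10 q10-y->q4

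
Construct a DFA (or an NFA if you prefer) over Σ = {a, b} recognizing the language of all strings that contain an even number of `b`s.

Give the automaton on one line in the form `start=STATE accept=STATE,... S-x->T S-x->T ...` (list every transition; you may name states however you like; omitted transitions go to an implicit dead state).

start=q0 accept=q0 q0-a->q0 q0-b->q1 q1-a->q1 q1-b->q0

Keep the running count of `b`s modulo 2: each `b` advances along the cycle q0 → q1 → q0 while other symbols loop. Accept at q0.
        a   b  
>* q0   q0  q1 
   q1   q1  q0 
(> = start, * = accepting)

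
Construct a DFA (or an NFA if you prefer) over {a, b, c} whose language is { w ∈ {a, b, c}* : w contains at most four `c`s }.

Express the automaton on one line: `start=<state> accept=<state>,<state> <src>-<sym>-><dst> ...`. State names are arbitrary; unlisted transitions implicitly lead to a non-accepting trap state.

start=q0 accept=q0,q1,q2,q3,q4 q0-a->q0 q0-b->q0 q0-c->q1 q1-a->q1 q1-b->q1 q1-c->q2 q2-a->q2 q2-b->q2 q2-c->q3 q3-a->q3 q3-b->q3 q3-c->q4 q4-a->q4 q4-b->q4 q4-c->q5 q5-a->q5 q5-b->q5 q5-c->q5

Count `c`s, saturating at 5: states q0 through q4 mean 0 through 4 `c`s seen; q5 means more than 4. Each `c` increments (capped at q5); other symbols loop. Accept from {q0, q1, q2, q3, q4}.
With 6 states:
        a   b   c  
>* q0   q0  q0  q1 
 * q1   q1  q1  q2 
 * q2   q2  q2  q3 
 * q3   q3  q3  q4 
 * q4   q4  q4  q5 
   q5   q5  q5  q5 
(> = start, * = accepting)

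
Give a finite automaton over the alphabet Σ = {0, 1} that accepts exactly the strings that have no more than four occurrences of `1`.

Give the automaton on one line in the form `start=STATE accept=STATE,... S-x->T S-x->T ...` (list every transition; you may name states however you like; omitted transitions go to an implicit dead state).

Only the number of `1`s matters, and only up to 5. Make a chain S0 → S1 → S2 → S3 → S4 → S5 advanced by each `1` (with S5 absorbing); every other symbol self-loops. The accepting set is {S0, S1, S2, S3, S4}.
A 6-state machine:
        0   1  
>* S0   S0  S1 
 * S1   S1  S2 
 * S2   S2  S3 
 * S3   S3  S4 
 * S4   S4  S5 
   S5   S5  S5 
(> = start, * = accepting)

start=S0 accept=S0,S1,S2,S3,S4 S0-0->S0 S0-1->S1 S1-0->S1 S1-1->S2 S2-0->S2 S2-1->S3 S3-0->S3 S3-1->S4 S4-0->S4 S4-1->S5 S5-0->S5 S5-1->S5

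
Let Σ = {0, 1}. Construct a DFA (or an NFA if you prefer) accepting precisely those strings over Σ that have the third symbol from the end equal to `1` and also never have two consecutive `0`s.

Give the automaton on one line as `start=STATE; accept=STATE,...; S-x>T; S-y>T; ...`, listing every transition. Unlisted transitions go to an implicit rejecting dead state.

start=q0; accept=q12,q13,q14; q0-0>q1; q0-1>q2; q1-0>q3; q1-1>q4; q2-0>q5; q2-1>q6; q3-0>q7; q3-1>q8; q4-0>q9; q4-1>q10; q5-0>q11; q5-1>q12; q6-0>q13; q6-1>q14; q7-0>q7; q7-1>q8; q8-0>q15; q8-1>q16; q9-0>q11; q9-1>q12; q10-0>q13; q10-1>q14; q11-0>q7; q11-1>q8; q12-0>q9; q12-1>q10; q13-0>q11; q13-1>q12; q14-0>q13; q14-1>q14; q15-0>q11; q15-1>q17; q16-0>q18; q16-1>q19; q17-0>q15; q17-1>q16; q18-0>q11; q18-1>q17; q19-0>q18; q19-1>q19

Run two small machines in parallel and take their product. The first has 15 states tracking the last 3 symbols read; the second has 3 states tracking partial matches of the forbidden pattern `00`. A product state is a pair (one from each), accepting exactly when both do.
A 20-state machine:
          0    1  
>  q0     q1   q2 
   q1     q3   q4 
   q2     q5   q6 
   q3     q7   q8 
   q4     q9  q10 
   q5    q11  q12 
   q6    q13  q14 
   q7     q7   q8 
   q8    q15  q16 
   q9    q11  q12 
   q10   q13  q14 
   q11    q7   q8 
 * q12    q9  q10 
 * q13   q11  q12 
 * q14   q13  q14 
   q15   q11  q17 
   q16   q18  q19 
   q17   q15  q16 
   q18   q11  q17 
   q19   q18  q19 
(> = start, * = accepting)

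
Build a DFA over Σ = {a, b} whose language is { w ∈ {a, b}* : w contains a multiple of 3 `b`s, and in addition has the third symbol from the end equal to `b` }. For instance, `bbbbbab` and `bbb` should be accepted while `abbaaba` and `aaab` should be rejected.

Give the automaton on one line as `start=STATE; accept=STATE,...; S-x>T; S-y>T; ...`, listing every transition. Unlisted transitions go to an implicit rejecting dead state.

start=S0; accept=S6,S9,S10,S13; S0-a>S0; S0-b>S1; S1-a>S2; S1-b>S3; S2-a>S2; S2-b>S4; S3-a>S5; S3-b>S6; S4-a>S5; S4-b>S7; S5-a>S8; S5-b>S9; S6-a>S10; S6-b>S1; S7-a>S10; S7-b>S1; S8-a>S8; S8-b>S11; S9-a>S12; S9-b>S1; S10-a>S13; S10-b>S1; S11-a>S12; S11-b>S1; S12-a>S13; S12-b>S1; S13-a>S0; S13-b>S1

Handle the two conditions separately and then intersect. One (3 states) tracks the count of `b`s modulo 3; the other (15 states) tracks the last 3 symbols read. Each combined state is a pair, one component from each; accept when both components accept. Minimizing collapses redundant product states.
A 14-state machine:
          a    b  
>  S0     S0   S1 
   S1     S2   S3 
   S2     S2   S4 
   S3     S5   S6 
   S4     S5   S7 
   S5     S8   S9 
 * S6    S10   S1 
   S7    S10   S1 
   S8     S8  S11 
 * S9    S12   S1 
 * S10   S13   S1 
   S11   S12   S1 
   S12   S13   S1 
 * S13    S0   S1 
(> = start, * = accepting)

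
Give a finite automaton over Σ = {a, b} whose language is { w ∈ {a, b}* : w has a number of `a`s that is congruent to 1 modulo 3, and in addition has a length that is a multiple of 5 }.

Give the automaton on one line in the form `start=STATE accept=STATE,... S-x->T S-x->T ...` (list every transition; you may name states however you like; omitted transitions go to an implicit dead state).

start=s0 accept=s13 s0-a->s1 s0-b->s2 s1-a->s3 s1-b->s4 s2-a->s4 s2-b->s5 s3-a->s6 s3-b->s7 s4-a->s7 s4-b->s8 s5-a->s8 s5-b->s6 s6-a->s9 s6-b->s10 s7-a->s10 s7-b->s11 s8-a->s11 s8-b->s9 s9-a->s12 s9-b->s13 s10-a->s13 s10-b->s0 s11-a->s0 s11-b->s12 s12-a->s2 s12-b->s14 s13-a->s14 s13-b->s1 s14-a->s5 s14-b->s3

Handle the two conditions separately and then intersect. The first has 3 states tracking the count of `a`s modulo 3; the second has 5 states tracking the input length modulo 5. A product state is a pair (one from each), accepting exactly when both do.
A 15-state machine:
          a    b  
>  s0     s1   s2 
   s1     s3   s4 
   s2     s4   s5 
   s3     s6   s7 
   s4     s7   s8 
   s5     s8   s6 
   s6     s9  s10 
   s7    s10  s11 
   s8    s11   s9 
   s9    s12  s13 
   s10   s13   s0 
   s11    s0  s12 
   s12    s2  s14 
 * s13   s14   s1 
   s14    s5   s3 
(> = start, * = accepting)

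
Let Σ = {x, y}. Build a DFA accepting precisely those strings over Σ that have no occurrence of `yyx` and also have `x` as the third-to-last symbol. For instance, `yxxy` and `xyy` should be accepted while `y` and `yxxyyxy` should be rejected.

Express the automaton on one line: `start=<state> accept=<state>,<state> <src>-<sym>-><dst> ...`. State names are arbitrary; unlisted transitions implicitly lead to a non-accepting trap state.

start=q0 accept=q6,q7,q8,q9 q0-x->q1 q0-y->q2 q1-x->q3 q1-y->q4 q2-x->q1 q2-y->q5 q3-x->q6 q3-y->q7 q4-x->q8 q4-y->q9 q5-x->q5 q5-y->q5 q6-x->q6 q6-y->q7 q7-x->q8 q7-y->q9 q8-x->q3 q8-y->q4 q9-x->q5 q9-y->q5

Run two small machines in parallel and take their product. One (4 states) tracks partial matches of the forbidden pattern `yyx`; the other (15 states) tracks the last 3 symbols read. Each combined state is a pair, one component from each; accept when both components accept. Equivalent product states are then merged.
        x   y  
>  q0   q1  q2 
   q1   q3  q4 
   q2   q1  q5 
   q3   q6  q7 
   q4   q8  q9 
   q5   q5  q5 
 * q6   q6  q7 
 * q7   q8  q9 
 * q8   q3  q4 
 * q9   q5  q5 
(> = start, * = accepting)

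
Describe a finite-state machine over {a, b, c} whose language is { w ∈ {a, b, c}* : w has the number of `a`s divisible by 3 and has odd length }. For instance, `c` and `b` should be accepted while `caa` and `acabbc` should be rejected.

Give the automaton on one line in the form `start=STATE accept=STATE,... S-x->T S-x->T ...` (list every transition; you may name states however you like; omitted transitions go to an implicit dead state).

start=q0 accept=q2 q0-a->q1 q0-b->q2 q0-c->q2 q1-a->q3 q1-b->q4 q1-c->q4 q2-a->q4 q2-b->q0 q2-c->q0 q3-a->q2 q3-b->q5 q3-c->q5 q4-a->q5 q4-b->q1 q4-c->q1 q5-a->q0 q5-b->q3 q5-c->q3

Build one automaton per condition and run them in lockstep. One (3 states) tracks the count of `a`s modulo 3; the other (2 states) tracks the input length modulo 2. Each combined state is a pair, one component from each; accept when both components accept.
With 6 states:
        a   b   c  
>  q0   q1  q2  q2 
   q1   q3  q4  q4 
 * q2   q4  q0  q0 
   q3   q2  q5  q5 
   q4   q5  q1  q1 
   q5   q0  q3  q3 
(> = start, * = accepting)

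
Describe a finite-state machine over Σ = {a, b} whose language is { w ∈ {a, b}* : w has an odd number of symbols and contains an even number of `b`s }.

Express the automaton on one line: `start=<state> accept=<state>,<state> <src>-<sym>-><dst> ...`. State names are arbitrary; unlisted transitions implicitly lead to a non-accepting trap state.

Run two small machines in parallel and take their product. The first has 2 states tracking the input length modulo 2; the second has 2 states tracking the count of `b`s modulo 2. A product state is a pair (one from each), accepting exactly when both do.
4 states suffice.
        a   b  
>  S0   S1  S2 
 * S1   S0  S3 
   S2   S3  S0 
   S3   S2  S1 
(> = start, * = accepting)

start=S0 accept=S1 S0-a->S1 S0-b->S2 S1-a->S0 S1-b->S3 S2-a->S3 S2-b->S0 S3-a->S2 S3-b->S1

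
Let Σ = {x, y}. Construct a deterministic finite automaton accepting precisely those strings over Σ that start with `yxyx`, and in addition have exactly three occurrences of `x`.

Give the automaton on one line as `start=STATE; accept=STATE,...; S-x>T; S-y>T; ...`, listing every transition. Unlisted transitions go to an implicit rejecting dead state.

Handle the two conditions separately and then intersect. The first has 6 states tracking whether the input so far still matches the prefix `yxyx`; the second has 5 states tracking the count of `x`s, saturating at 4. A product state is a pair (one from each), accepting exactly when both do. Minimizing collapses redundant product states.
A 7-state machine:
        x   y  
>  q0   q1  q2 
   q1   q1  q1 
   q2   q3  q1 
   q3   q1  q4 
   q4   q5  q1 
   q5   q6  q5 
 * q6   q1  q6 
(> = start, * = accepting)

start=q0; accept=q6; q0-x>q1; q0-y>q2; q1-x>q1; q1-y>q1; q2-x>q3; q2-y>q1; q3-x>q1; q3-y>q4; q4-x>q5; q4-y>q1; q5-x>q6; q5-y>q5; q6-x>q1; q6-y>q6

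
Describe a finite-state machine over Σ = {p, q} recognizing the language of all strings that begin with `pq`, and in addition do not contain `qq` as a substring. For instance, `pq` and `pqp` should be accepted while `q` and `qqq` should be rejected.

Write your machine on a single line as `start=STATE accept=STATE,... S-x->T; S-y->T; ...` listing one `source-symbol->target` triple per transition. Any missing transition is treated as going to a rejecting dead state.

Run two small machines in parallel and take their product. The first has 4 states tracking whether the input so far still matches the prefix `pq`; the second has 3 states tracking partial matches of the forbidden pattern `qq`. A product state is a pair (one from each), accepting exactly when both do.
With 8 states:
        p   q  
>  S0   S1  S2 
   S1   S3  S4 
   S2   S3  S5 
   S3   S3  S2 
 * S4   S6  S7 
   S5   S5  S5 
 * S6   S6  S4 
   S7   S7  S7 
(> = start, * = accepting)

start=S0; accept=S4,S6; S0-p->S1; S0-q->S2; S1-p->S3; S1-q->S4; S2-p->S3; S2-q->S5; S3-p->S3; S3-q->S2; S4-p->S6; S4-q->S7; S5-p->S5; S5-q->S5; S6-p->S6; S6-q->S4; S7-p->S7; S7-q->S7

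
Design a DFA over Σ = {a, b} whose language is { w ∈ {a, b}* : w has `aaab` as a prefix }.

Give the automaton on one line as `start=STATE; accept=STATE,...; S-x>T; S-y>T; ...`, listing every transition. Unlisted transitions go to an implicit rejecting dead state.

Walk along `aaab` while the input agrees: from S0 take `a` to S1, and so on. Any deviation drops to the rejecting sink S5. Once S4 is reached the prefix is confirmed and every continuation is accepted.
A 6-state machine:
        a   b  
>  S0   S1  S5 
   S1   S2  S5 
   S2   S3  S5 
   S3   S5  S4 
 * S4   S4  S4 
   S5   S5  S5 
(> = start, * = accepting)

start=S0; accept=S4; S0-a>S1; S0-b>S5; S1-a>S2; S1-b>S5; S2-a>S3; S2-b>S5; S3-a>S5; S3-b>S4; S4-a>S4; S4-b>S4; S5-a>S5; S5-b>S5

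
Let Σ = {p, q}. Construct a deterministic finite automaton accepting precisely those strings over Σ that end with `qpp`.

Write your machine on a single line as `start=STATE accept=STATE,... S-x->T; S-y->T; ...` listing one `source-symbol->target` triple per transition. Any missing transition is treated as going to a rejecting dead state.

start=S0; accept=S3; S0-p->S0; S0-q->S1; S1-p->S2; S1-q->S1; S2-p->S3; S2-q->S1; S3-p->S0; S3-q->S1

Remember how much of `qpp` the current input suffix matches. State S0 means no match yet; S1 means the last symbol is `q`; S2 means the last 2 symbols are `qp`; S3 means the last 3 symbols are `qpp`. Only S3 accepts. On a mismatch, fall back to the longest proper suffix that is still a prefix of `qpp`.
A 4-state machine:
        p   q  
>  S0   S0  S1 
   S1   S2  S1 
   S2   S3  S1 
 * S3   S0  S1 
(> = start, * = accepting)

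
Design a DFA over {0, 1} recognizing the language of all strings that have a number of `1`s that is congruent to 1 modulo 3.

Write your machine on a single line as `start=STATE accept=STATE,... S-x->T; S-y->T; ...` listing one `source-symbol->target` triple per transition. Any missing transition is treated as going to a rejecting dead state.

start=A; accept=B; A-0->A; A-1->B; B-0->B; B-1->C; C-0->C; C-1->A

The only thing that matters is how many `1`s have appeared, reduced mod 3. Use one state per residue: A for 0, …, C for 2. Reading `1` moves to the next residue; anything else stays put. B is accepting.
A 3-state machine:
       0  1 
>  A   A  B 
 * B   B  C 
   C   C  A 
(> = start, * = accepting)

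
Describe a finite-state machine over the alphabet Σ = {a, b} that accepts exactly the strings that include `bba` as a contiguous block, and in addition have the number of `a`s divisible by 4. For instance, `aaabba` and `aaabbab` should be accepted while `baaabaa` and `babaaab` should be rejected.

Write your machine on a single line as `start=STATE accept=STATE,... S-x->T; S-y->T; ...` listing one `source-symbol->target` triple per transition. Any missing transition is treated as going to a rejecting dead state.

Handle the two conditions separately and then intersect. One (4 states) tracks whether and how much of `bba` has been seen; the other (4 states) tracks the count of `a`s modulo 4. Each combined state is a pair, one component from each; accept when both components accept. After merging equivalent states the machine shrinks.
A 13-state machine:
          a    b  
>  q0     q1   q2 
   q1     q3   q4 
   q2     q1   q5 
   q3     q6   q7 
   q4     q3   q8 
   q5     q8   q5 
   q6     q0   q9 
   q7     q6  q10 
   q8    q10   q8 
   q9     q0  q11 
   q10   q11  q10 
   q11   q12  q11 
 * q12    q8  q12 
(> = start, * = accepting)

start=q0; accept=q12; q0-a->q1; q0-b->q2; q1-a->q3; q1-b->q4; q2-a->q1; q2-b->q5; q3-a->q6; q3-b->q7; q4-a->q3; q4-b->q8; q5-a->q8; q5-b->q5; q6-a->q0; q6-b->q9; q7-a->q6; q7-b->q10; q8-a->q10; q8-b->q8; q9-a->q0; q9-b->q11; q10-a->q11; q10-b->q10; q11-a->q12; q11-b->q11; q12-a->q8; q12-b->q12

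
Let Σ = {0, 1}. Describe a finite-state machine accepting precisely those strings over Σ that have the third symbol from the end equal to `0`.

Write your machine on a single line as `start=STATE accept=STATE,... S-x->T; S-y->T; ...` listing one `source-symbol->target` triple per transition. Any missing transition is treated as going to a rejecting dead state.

start=s0; accept=s7,s8,s9,s10; s0-0->s1; s0-1->s2; s1-0->s3; s1-1->s4; s2-0->s5; s2-1->s6; s3-0->s7; s3-1->s8; s4-0->s9; s4-1->s10; s5-0->s11; s5-1->s12; s6-0->s13; s6-1->s14; s7-0->s7; s7-1->s8; s8-0->s9; s8-1->s10; s9-0->s11; s9-1->s12; s10-0->s13; s10-1->s14; s11-0->s7; s11-1->s8; s12-0->s9; s12-1->s10; s13-0->s11; s13-1->s12; s14-0->s13; s14-1->s14

A DFA must remember the last 3 symbols (since which symbol is third-to-last isn't known until the input ends). Use one state per possible window of the last ≤3 symbols; accept from those whose window starts with `0`.
15 states suffice.
          0    1  
>  s0     s1   s2 
   s1     s3   s4 
   s2     s5   s6 
   s3     s7   s8 
   s4     s9  s10 
   s5    s11  s12 
   s6    s13  s14 
 * s7     s7   s8 
 * s8     s9  s10 
 * s9    s11  s12 
 * s10   s13  s14 
   s11    s7   s8 
   s12    s9  s10 
   s13   s11  s12 
   s14   s13  s14 
(> = start, * = accepting)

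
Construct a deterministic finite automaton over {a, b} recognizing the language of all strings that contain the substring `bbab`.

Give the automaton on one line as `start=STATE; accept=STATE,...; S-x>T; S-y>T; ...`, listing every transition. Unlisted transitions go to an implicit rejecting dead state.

States q0..q3 record the length of the longest prefix of `bbab` that matches the current input suffix. Reaching q4 means `bbab` has been seen, and we stay there forever. Accept from q4.
A 5-state machine:
        a   b  
>  q0   q0  q1 
   q1   q0  q2 
   q2   q3  q2 
   q3   q0  q4 
 * q4   q4  q4 
(> = start, * = accepting)

start=q0; accept=q4; q0-a>q0; q0-b>q1; q1-a>q0; q1-b>q2; q2-a>q3; q2-b>q2; q3-a>q0; q3-b>q4; q4-a>q4; q4-b>q4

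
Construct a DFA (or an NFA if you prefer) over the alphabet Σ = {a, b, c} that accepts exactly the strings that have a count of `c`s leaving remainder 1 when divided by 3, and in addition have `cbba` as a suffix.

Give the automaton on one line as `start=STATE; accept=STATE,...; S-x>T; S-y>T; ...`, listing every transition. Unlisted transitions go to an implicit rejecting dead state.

start=q0; accept=q9; q0-a>q0; q0-b>q0; q0-c>q1; q1-a>q2; q1-b>q3; q1-c>q4; q2-a>q2; q2-b>q2; q2-c>q4; q3-a>q2; q3-b>q5; q3-c>q4; q4-a>q6; q4-b>q7; q4-c>q8; q5-a>q9; q5-b>q2; q5-c>q4; q6-a>q6; q6-b>q6; q6-c>q8; q7-a>q6; q7-b>q10; q7-c>q8; q8-a>q0; q8-b>q11; q8-c>q1; q9-a>q2; q9-b>q2; q9-c>q4; q10-a>q12; q10-b>q6; q10-c>q8; q11-a>q0; q11-b>q13; q11-c>q1; q12-a>q6; q12-b>q6; q12-c>q8; q13-a>q14; q13-b>q0; q13-c>q1; q14-a>q0; q14-b>q0; q14-c>q1

Build one automaton per condition and run them in lockstep. The first has 3 states tracking the count of `c`s modulo 3; the second has 5 states tracking how much of the suffix `cbba` has currently been matched. A product state is a pair (one from each), accepting exactly when both do.
With 15 states:
          a    b    c  
>  q0     q0   q0   q1 
   q1     q2   q3   q4 
   q2     q2   q2   q4 
   q3     q2   q5   q4 
   q4     q6   q7   q8 
   q5     q9   q2   q4 
   q6     q6   q6   q8 
   q7     q6  q10   q8 
   q8     q0  q11   q1 
 * q9     q2   q2   q4 
   q10   q12   q6   q8 
   q11    q0  q13   q1 
   q12    q6   q6   q8 
   q13   q14   q0   q1 
   q14    q0   q0   q1 
(> = start, * = accepting)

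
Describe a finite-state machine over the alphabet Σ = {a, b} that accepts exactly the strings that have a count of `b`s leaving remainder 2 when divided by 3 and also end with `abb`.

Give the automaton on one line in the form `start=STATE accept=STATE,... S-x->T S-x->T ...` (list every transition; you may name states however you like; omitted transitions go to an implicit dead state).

Run two small machines in parallel and take their product. One (3 states) tracks the count of `b`s modulo 3; the other (4 states) tracks how much of the suffix `abb` has currently been matched. Each combined state is a pair, one component from each; accept when both components accept. Minimizing collapses redundant product states.
A 6-state machine:
        a   b  
>  S0   S1  S2 
   S1   S1  S3 
   S2   S2  S4 
   S3   S2  S5 
   S4   S4  S0 
 * S5   S4  S0 
(> = start, * = accepting)

start=S0 accept=S5 S0-a->S1 S0-b->S2 S1-a->S1 S1-b->S3 S2-a->S2 S2-b->S4 S3-a->S2 S3-b->S5 S4-a->S4 S4-b->S0 S5-a->S4 S5-b->S0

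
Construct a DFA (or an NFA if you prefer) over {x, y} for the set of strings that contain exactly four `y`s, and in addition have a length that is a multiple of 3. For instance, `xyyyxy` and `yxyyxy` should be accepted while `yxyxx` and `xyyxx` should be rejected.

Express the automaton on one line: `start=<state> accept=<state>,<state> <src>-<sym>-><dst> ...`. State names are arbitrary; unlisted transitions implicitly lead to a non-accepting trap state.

Handle the two conditions separately and then intersect. One (6 states) tracks the count of `y`s, saturating at 5; the other (3 states) tracks the input length modulo 3. Each combined state is a pair, one component from each; accept when both components accept. Minimizing collapses redundant product states.
       x  y 
>  A   B  C 
   B   D  E 
   C   E  F 
   D   A  G 
   E   G  H 
   F   H  I 
   G   C  J 
   H   J  K 
   I   K  L 
   J   F  M 
   K   M  N 
   L   N  O 
   M   I  P 
   N   P  O 
   O   O  O 
 * P   L  O 
(> = start, * = accepting)

start=A accept=P A-x->B A-y->C B-x->D B-y->E C-x->E C-y->F D-x->A D-y->G E-x->G E-y->H F-x->H F-y->I G-x->C G-y->J H-x->J H-y->K I-x->K I-y->L J-x->F J-y->M K-x->M K-y->N L-x->N L-y->O M-x->I M-y->P N-x->P N-y->O O-x->O O-y->O P-x->L P-y->O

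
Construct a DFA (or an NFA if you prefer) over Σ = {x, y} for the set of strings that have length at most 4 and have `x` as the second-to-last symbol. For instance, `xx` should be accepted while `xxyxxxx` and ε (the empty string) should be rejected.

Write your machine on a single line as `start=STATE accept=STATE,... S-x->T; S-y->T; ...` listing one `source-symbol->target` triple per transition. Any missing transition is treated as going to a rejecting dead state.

start=s0; accept=s3,s4,s7,s8; s0-x->s1; s0-y->s2; s1-x->s3; s1-y->s4; s2-x->s5; s2-y->s6; s3-x->s7; s3-y->s8; s4-x->s9; s4-y->s10; s5-x->s7; s5-y->s8; s6-x->s9; s6-y->s10; s7-x->s8; s7-y->s8; s8-x->s10; s8-y->s10; s9-x->s8; s9-y->s8; s10-x->s10; s10-y->s10

Handle the two conditions separately and then intersect. One (6 states) tracks the input length, saturating at 5; the other (7 states) tracks the last 2 symbols read. Each combined state is a pair, one component from each; accept when both components accept. Equivalent product states are then merged.
With 11 states:
          x    y  
>  s0     s1   s2 
   s1     s3   s4 
   s2     s5   s6 
 * s3     s7   s8 
 * s4     s9  s10 
   s5     s7   s8 
   s6     s9  s10 
 * s7     s8   s8 
 * s8    s10  s10 
   s9     s8   s8 
   s10   s10  s10 
(> = start, * = accepting)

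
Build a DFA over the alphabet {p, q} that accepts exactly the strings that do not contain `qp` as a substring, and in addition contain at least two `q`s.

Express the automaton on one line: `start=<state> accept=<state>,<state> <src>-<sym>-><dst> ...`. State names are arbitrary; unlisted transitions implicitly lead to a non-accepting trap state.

Handle the two conditions separately and then intersect. One (3 states) tracks partial matches of the forbidden pattern `qp`; the other (4 states) tracks the count of `q`s, saturating at 3. Each combined state is a pair, one component from each; accept when both components accept.
With 7 states:
        p   q  
>  S0   S0  S1 
   S1   S2  S3 
   S2   S2  S4 
 * S3   S4  S5 
   S4   S4  S6 
 * S5   S6  S5 
   S6   S6  S6 
(> = start, * = accepting)

start=S0 accept=S3,S5 S0-p->S0 S0-q->S1 S1-p->S2 S1-q->S3 S2-p->S2 S2-q->S4 S3-p->S4 S3-q->S5 S4-p->S4 S4-q->S6 S5-p->S6 S5-q->S5 S6-p->S6 S6-q->S6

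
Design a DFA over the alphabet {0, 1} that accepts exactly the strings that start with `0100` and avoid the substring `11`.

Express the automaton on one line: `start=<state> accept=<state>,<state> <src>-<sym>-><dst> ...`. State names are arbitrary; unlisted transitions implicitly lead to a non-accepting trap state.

Handle the two conditions separately and then intersect. One (6 states) tracks whether the input so far still matches the prefix `0100`; the other (3 states) tracks partial matches of the forbidden pattern `11`. Each combined state is a pair, one component from each; accept when both components accept. Minimizing collapses redundant product states.
A 7-state machine:
        0   1  
>  q0   q1  q2 
   q1   q2  q3 
   q2   q2  q2 
   q3   q4  q2 
   q4   q5  q2 
 * q5   q5  q6 
 * q6   q5  q2 
(> = start, * = accepting)

start=q0 accept=q5,q6 q0-0->q1 q0-1->q2 q1-0->q2 q1-1->q3 q2-0->q2 q2-1->q2 q3-0->q4 q3-1->q2 q4-0->q5 q4-1->q2 q5-0->q5 q5-1->q6 q6-0->q5 q6-1->q2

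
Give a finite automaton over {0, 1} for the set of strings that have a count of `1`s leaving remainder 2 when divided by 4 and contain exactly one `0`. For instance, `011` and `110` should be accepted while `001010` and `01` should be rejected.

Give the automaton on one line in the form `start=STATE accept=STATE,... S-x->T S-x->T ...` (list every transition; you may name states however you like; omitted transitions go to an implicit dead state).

start=A accept=G A-0->B A-1->C B-0->D B-1->E C-0->E C-1->F D-0->D D-1->D E-0->D E-1->G F-0->G F-1->H G-0->D G-1->I H-0->I H-1->A I-0->D I-1->B

Run two small machines in parallel and take their product. The first has 4 states tracking the count of `1`s modulo 4; the second has 3 states tracking the count of `0`s, saturating at 2. A product state is a pair (one from each), accepting exactly when both do. After merging equivalent states the machine shrinks.
       0  1 
>  A   B  C 
   B   D  E 
   C   E  F 
   D   D  D 
   E   D  G 
   F   G  H 
 * G   D  I 
   H   I  A 
   I   D  B 
(> = start, * = accepting)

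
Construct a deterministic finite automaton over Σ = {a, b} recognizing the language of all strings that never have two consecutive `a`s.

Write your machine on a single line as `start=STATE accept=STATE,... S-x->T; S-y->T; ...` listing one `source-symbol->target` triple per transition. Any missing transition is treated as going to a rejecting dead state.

start=s0; accept=s0,s1; s0-a->s1; s0-b->s0; s1-a->s2; s1-b->s0; s2-a->s2; s2-b->s2

This is the complement of 'contains `aa`'. Use the same substring-matching states — s0 through s2 holding how much of `aa` has just been matched — but flip the accepting set: everything except the trap s2 accepts.
        a   b  
>* s0   s1  s0 
 * s1   s2  s0 
   s2   s2  s2 
(> = start, * = accepting)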